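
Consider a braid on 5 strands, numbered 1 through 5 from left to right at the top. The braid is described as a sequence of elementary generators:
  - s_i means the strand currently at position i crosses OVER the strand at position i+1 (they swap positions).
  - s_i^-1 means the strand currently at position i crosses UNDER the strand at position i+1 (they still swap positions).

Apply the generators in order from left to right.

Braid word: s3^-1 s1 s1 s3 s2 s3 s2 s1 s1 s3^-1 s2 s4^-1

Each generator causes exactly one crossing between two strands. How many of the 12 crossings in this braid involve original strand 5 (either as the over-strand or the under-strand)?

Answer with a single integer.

Answer: 1

Derivation:
Gen 1: crossing 3x4. Involves strand 5? no. Count so far: 0
Gen 2: crossing 1x2. Involves strand 5? no. Count so far: 0
Gen 3: crossing 2x1. Involves strand 5? no. Count so far: 0
Gen 4: crossing 4x3. Involves strand 5? no. Count so far: 0
Gen 5: crossing 2x3. Involves strand 5? no. Count so far: 0
Gen 6: crossing 2x4. Involves strand 5? no. Count so far: 0
Gen 7: crossing 3x4. Involves strand 5? no. Count so far: 0
Gen 8: crossing 1x4. Involves strand 5? no. Count so far: 0
Gen 9: crossing 4x1. Involves strand 5? no. Count so far: 0
Gen 10: crossing 3x2. Involves strand 5? no. Count so far: 0
Gen 11: crossing 4x2. Involves strand 5? no. Count so far: 0
Gen 12: crossing 3x5. Involves strand 5? yes. Count so far: 1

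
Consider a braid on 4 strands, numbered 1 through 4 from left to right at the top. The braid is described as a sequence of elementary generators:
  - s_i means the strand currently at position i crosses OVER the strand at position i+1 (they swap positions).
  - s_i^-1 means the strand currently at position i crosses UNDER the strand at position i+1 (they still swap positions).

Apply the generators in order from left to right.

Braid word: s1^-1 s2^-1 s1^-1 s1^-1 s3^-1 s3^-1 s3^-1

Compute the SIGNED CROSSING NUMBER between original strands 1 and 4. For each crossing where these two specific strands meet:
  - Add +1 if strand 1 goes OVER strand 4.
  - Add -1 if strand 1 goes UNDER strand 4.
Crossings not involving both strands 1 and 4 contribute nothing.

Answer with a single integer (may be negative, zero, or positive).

Gen 1: crossing 1x2. Both 1&4? no. Sum: 0
Gen 2: crossing 1x3. Both 1&4? no. Sum: 0
Gen 3: crossing 2x3. Both 1&4? no. Sum: 0
Gen 4: crossing 3x2. Both 1&4? no. Sum: 0
Gen 5: 1 under 4. Both 1&4? yes. Contrib: -1. Sum: -1
Gen 6: 4 under 1. Both 1&4? yes. Contrib: +1. Sum: 0
Gen 7: 1 under 4. Both 1&4? yes. Contrib: -1. Sum: -1

Answer: -1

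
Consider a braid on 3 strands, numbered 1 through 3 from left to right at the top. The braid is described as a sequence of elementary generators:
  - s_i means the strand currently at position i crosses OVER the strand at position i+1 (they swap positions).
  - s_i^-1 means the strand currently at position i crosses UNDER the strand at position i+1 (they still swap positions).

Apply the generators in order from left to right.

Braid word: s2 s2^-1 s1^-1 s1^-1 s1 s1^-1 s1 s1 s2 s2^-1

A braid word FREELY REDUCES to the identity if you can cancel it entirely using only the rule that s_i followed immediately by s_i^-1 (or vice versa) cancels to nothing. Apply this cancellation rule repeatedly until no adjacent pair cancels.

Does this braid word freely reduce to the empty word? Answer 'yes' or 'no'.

Answer: yes

Derivation:
Gen 1 (s2): push. Stack: [s2]
Gen 2 (s2^-1): cancels prior s2. Stack: []
Gen 3 (s1^-1): push. Stack: [s1^-1]
Gen 4 (s1^-1): push. Stack: [s1^-1 s1^-1]
Gen 5 (s1): cancels prior s1^-1. Stack: [s1^-1]
Gen 6 (s1^-1): push. Stack: [s1^-1 s1^-1]
Gen 7 (s1): cancels prior s1^-1. Stack: [s1^-1]
Gen 8 (s1): cancels prior s1^-1. Stack: []
Gen 9 (s2): push. Stack: [s2]
Gen 10 (s2^-1): cancels prior s2. Stack: []
Reduced word: (empty)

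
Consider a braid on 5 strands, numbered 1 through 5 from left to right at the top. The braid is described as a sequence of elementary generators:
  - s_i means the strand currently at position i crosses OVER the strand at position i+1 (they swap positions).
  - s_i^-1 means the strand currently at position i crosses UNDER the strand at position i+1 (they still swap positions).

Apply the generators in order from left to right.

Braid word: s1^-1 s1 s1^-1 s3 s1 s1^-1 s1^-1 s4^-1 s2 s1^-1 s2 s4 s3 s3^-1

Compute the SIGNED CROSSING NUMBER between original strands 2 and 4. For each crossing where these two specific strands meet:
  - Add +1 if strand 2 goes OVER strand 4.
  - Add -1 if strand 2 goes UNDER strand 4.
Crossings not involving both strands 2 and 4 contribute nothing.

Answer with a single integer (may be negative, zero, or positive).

Gen 1: crossing 1x2. Both 2&4? no. Sum: 0
Gen 2: crossing 2x1. Both 2&4? no. Sum: 0
Gen 3: crossing 1x2. Both 2&4? no. Sum: 0
Gen 4: crossing 3x4. Both 2&4? no. Sum: 0
Gen 5: crossing 2x1. Both 2&4? no. Sum: 0
Gen 6: crossing 1x2. Both 2&4? no. Sum: 0
Gen 7: crossing 2x1. Both 2&4? no. Sum: 0
Gen 8: crossing 3x5. Both 2&4? no. Sum: 0
Gen 9: 2 over 4. Both 2&4? yes. Contrib: +1. Sum: 1
Gen 10: crossing 1x4. Both 2&4? no. Sum: 1
Gen 11: crossing 1x2. Both 2&4? no. Sum: 1
Gen 12: crossing 5x3. Both 2&4? no. Sum: 1
Gen 13: crossing 1x3. Both 2&4? no. Sum: 1
Gen 14: crossing 3x1. Both 2&4? no. Sum: 1

Answer: 1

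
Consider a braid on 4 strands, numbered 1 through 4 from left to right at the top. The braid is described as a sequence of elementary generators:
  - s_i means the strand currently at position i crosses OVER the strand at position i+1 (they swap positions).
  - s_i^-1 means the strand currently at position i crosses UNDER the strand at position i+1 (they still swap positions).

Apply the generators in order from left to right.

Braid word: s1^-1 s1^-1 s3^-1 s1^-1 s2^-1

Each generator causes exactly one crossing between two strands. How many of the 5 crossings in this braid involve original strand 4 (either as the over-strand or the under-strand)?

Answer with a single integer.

Answer: 2

Derivation:
Gen 1: crossing 1x2. Involves strand 4? no. Count so far: 0
Gen 2: crossing 2x1. Involves strand 4? no. Count so far: 0
Gen 3: crossing 3x4. Involves strand 4? yes. Count so far: 1
Gen 4: crossing 1x2. Involves strand 4? no. Count so far: 1
Gen 5: crossing 1x4. Involves strand 4? yes. Count so far: 2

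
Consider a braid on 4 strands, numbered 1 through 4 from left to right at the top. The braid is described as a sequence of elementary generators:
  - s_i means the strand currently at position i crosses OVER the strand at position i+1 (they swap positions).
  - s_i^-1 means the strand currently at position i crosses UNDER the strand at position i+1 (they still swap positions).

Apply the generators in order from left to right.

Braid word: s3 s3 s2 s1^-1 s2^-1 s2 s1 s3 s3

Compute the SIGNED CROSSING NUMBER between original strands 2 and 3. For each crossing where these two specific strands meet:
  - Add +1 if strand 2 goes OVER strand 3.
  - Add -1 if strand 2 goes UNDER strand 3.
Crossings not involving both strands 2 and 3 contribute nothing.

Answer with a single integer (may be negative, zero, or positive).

Answer: 1

Derivation:
Gen 1: crossing 3x4. Both 2&3? no. Sum: 0
Gen 2: crossing 4x3. Both 2&3? no. Sum: 0
Gen 3: 2 over 3. Both 2&3? yes. Contrib: +1. Sum: 1
Gen 4: crossing 1x3. Both 2&3? no. Sum: 1
Gen 5: crossing 1x2. Both 2&3? no. Sum: 1
Gen 6: crossing 2x1. Both 2&3? no. Sum: 1
Gen 7: crossing 3x1. Both 2&3? no. Sum: 1
Gen 8: crossing 2x4. Both 2&3? no. Sum: 1
Gen 9: crossing 4x2. Both 2&3? no. Sum: 1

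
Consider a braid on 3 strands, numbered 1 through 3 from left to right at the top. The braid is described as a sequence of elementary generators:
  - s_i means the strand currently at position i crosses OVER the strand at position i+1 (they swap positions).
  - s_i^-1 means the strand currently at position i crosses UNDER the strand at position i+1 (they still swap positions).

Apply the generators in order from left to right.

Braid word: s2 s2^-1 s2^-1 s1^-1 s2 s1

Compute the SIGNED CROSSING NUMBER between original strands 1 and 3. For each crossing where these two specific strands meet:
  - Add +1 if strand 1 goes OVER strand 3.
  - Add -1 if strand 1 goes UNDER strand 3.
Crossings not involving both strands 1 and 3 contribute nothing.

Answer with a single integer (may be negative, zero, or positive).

Answer: -1

Derivation:
Gen 1: crossing 2x3. Both 1&3? no. Sum: 0
Gen 2: crossing 3x2. Both 1&3? no. Sum: 0
Gen 3: crossing 2x3. Both 1&3? no. Sum: 0
Gen 4: 1 under 3. Both 1&3? yes. Contrib: -1. Sum: -1
Gen 5: crossing 1x2. Both 1&3? no. Sum: -1
Gen 6: crossing 3x2. Both 1&3? no. Sum: -1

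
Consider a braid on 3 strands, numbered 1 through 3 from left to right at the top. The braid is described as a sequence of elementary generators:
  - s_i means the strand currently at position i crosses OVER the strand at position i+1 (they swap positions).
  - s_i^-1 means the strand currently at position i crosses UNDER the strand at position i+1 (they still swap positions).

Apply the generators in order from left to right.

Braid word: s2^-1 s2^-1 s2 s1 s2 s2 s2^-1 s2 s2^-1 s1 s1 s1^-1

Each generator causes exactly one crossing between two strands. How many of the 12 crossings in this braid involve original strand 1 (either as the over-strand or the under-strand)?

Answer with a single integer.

Answer: 6

Derivation:
Gen 1: crossing 2x3. Involves strand 1? no. Count so far: 0
Gen 2: crossing 3x2. Involves strand 1? no. Count so far: 0
Gen 3: crossing 2x3. Involves strand 1? no. Count so far: 0
Gen 4: crossing 1x3. Involves strand 1? yes. Count so far: 1
Gen 5: crossing 1x2. Involves strand 1? yes. Count so far: 2
Gen 6: crossing 2x1. Involves strand 1? yes. Count so far: 3
Gen 7: crossing 1x2. Involves strand 1? yes. Count so far: 4
Gen 8: crossing 2x1. Involves strand 1? yes. Count so far: 5
Gen 9: crossing 1x2. Involves strand 1? yes. Count so far: 6
Gen 10: crossing 3x2. Involves strand 1? no. Count so far: 6
Gen 11: crossing 2x3. Involves strand 1? no. Count so far: 6
Gen 12: crossing 3x2. Involves strand 1? no. Count so far: 6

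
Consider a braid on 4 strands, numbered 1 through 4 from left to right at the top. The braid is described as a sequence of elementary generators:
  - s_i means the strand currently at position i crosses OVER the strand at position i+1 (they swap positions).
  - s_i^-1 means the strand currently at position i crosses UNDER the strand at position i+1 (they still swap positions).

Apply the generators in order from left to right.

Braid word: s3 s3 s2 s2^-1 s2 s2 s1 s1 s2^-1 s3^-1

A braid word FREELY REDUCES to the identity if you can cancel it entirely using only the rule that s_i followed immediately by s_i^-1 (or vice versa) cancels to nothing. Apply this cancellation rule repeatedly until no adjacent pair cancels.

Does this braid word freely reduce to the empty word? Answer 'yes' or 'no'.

Gen 1 (s3): push. Stack: [s3]
Gen 2 (s3): push. Stack: [s3 s3]
Gen 3 (s2): push. Stack: [s3 s3 s2]
Gen 4 (s2^-1): cancels prior s2. Stack: [s3 s3]
Gen 5 (s2): push. Stack: [s3 s3 s2]
Gen 6 (s2): push. Stack: [s3 s3 s2 s2]
Gen 7 (s1): push. Stack: [s3 s3 s2 s2 s1]
Gen 8 (s1): push. Stack: [s3 s3 s2 s2 s1 s1]
Gen 9 (s2^-1): push. Stack: [s3 s3 s2 s2 s1 s1 s2^-1]
Gen 10 (s3^-1): push. Stack: [s3 s3 s2 s2 s1 s1 s2^-1 s3^-1]
Reduced word: s3 s3 s2 s2 s1 s1 s2^-1 s3^-1

Answer: no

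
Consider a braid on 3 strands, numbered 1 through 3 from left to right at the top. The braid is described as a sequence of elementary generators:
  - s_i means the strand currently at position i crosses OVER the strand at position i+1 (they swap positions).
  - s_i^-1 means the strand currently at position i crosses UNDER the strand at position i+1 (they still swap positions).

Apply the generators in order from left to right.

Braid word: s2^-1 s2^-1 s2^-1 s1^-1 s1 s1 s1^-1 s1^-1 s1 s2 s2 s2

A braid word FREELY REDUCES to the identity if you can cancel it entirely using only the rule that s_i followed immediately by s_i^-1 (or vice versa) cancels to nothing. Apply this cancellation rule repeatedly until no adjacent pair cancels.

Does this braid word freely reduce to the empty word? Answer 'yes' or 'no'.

Answer: yes

Derivation:
Gen 1 (s2^-1): push. Stack: [s2^-1]
Gen 2 (s2^-1): push. Stack: [s2^-1 s2^-1]
Gen 3 (s2^-1): push. Stack: [s2^-1 s2^-1 s2^-1]
Gen 4 (s1^-1): push. Stack: [s2^-1 s2^-1 s2^-1 s1^-1]
Gen 5 (s1): cancels prior s1^-1. Stack: [s2^-1 s2^-1 s2^-1]
Gen 6 (s1): push. Stack: [s2^-1 s2^-1 s2^-1 s1]
Gen 7 (s1^-1): cancels prior s1. Stack: [s2^-1 s2^-1 s2^-1]
Gen 8 (s1^-1): push. Stack: [s2^-1 s2^-1 s2^-1 s1^-1]
Gen 9 (s1): cancels prior s1^-1. Stack: [s2^-1 s2^-1 s2^-1]
Gen 10 (s2): cancels prior s2^-1. Stack: [s2^-1 s2^-1]
Gen 11 (s2): cancels prior s2^-1. Stack: [s2^-1]
Gen 12 (s2): cancels prior s2^-1. Stack: []
Reduced word: (empty)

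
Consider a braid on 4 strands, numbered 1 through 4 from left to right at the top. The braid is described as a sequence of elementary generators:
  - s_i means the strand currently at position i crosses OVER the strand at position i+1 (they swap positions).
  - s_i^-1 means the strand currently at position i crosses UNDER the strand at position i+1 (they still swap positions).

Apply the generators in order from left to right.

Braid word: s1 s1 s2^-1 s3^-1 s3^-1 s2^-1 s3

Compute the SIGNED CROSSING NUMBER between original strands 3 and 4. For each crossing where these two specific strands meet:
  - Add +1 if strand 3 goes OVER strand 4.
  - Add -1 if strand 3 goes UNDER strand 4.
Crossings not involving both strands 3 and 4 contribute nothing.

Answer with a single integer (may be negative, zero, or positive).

Gen 1: crossing 1x2. Both 3&4? no. Sum: 0
Gen 2: crossing 2x1. Both 3&4? no. Sum: 0
Gen 3: crossing 2x3. Both 3&4? no. Sum: 0
Gen 4: crossing 2x4. Both 3&4? no. Sum: 0
Gen 5: crossing 4x2. Both 3&4? no. Sum: 0
Gen 6: crossing 3x2. Both 3&4? no. Sum: 0
Gen 7: 3 over 4. Both 3&4? yes. Contrib: +1. Sum: 1

Answer: 1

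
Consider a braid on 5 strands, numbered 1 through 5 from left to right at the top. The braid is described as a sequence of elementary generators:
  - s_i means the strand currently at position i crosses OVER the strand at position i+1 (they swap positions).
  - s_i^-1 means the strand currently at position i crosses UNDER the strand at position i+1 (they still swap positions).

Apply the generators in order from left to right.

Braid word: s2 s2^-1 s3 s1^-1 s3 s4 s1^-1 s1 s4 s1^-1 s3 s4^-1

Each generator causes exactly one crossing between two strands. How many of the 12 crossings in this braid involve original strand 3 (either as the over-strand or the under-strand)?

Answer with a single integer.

Gen 1: crossing 2x3. Involves strand 3? yes. Count so far: 1
Gen 2: crossing 3x2. Involves strand 3? yes. Count so far: 2
Gen 3: crossing 3x4. Involves strand 3? yes. Count so far: 3
Gen 4: crossing 1x2. Involves strand 3? no. Count so far: 3
Gen 5: crossing 4x3. Involves strand 3? yes. Count so far: 4
Gen 6: crossing 4x5. Involves strand 3? no. Count so far: 4
Gen 7: crossing 2x1. Involves strand 3? no. Count so far: 4
Gen 8: crossing 1x2. Involves strand 3? no. Count so far: 4
Gen 9: crossing 5x4. Involves strand 3? no. Count so far: 4
Gen 10: crossing 2x1. Involves strand 3? no. Count so far: 4
Gen 11: crossing 3x4. Involves strand 3? yes. Count so far: 5
Gen 12: crossing 3x5. Involves strand 3? yes. Count so far: 6

Answer: 6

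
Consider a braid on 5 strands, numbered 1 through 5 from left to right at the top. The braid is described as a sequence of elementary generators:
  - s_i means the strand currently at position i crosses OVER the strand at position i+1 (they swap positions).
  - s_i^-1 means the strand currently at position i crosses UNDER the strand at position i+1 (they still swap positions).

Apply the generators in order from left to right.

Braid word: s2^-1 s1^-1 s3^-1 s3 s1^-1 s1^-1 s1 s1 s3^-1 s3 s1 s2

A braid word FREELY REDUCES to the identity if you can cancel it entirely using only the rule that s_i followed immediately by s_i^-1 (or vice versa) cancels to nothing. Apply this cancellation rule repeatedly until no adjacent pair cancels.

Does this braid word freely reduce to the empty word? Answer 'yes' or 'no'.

Gen 1 (s2^-1): push. Stack: [s2^-1]
Gen 2 (s1^-1): push. Stack: [s2^-1 s1^-1]
Gen 3 (s3^-1): push. Stack: [s2^-1 s1^-1 s3^-1]
Gen 4 (s3): cancels prior s3^-1. Stack: [s2^-1 s1^-1]
Gen 5 (s1^-1): push. Stack: [s2^-1 s1^-1 s1^-1]
Gen 6 (s1^-1): push. Stack: [s2^-1 s1^-1 s1^-1 s1^-1]
Gen 7 (s1): cancels prior s1^-1. Stack: [s2^-1 s1^-1 s1^-1]
Gen 8 (s1): cancels prior s1^-1. Stack: [s2^-1 s1^-1]
Gen 9 (s3^-1): push. Stack: [s2^-1 s1^-1 s3^-1]
Gen 10 (s3): cancels prior s3^-1. Stack: [s2^-1 s1^-1]
Gen 11 (s1): cancels prior s1^-1. Stack: [s2^-1]
Gen 12 (s2): cancels prior s2^-1. Stack: []
Reduced word: (empty)

Answer: yes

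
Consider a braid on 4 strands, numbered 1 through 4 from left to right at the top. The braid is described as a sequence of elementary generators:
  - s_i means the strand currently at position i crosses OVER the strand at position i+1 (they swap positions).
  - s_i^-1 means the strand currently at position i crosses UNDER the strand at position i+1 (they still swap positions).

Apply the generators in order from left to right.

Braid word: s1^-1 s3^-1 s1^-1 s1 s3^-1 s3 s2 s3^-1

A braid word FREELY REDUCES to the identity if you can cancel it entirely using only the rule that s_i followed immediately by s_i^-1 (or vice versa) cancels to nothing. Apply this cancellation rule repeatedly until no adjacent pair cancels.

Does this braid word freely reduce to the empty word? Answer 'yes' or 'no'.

Answer: no

Derivation:
Gen 1 (s1^-1): push. Stack: [s1^-1]
Gen 2 (s3^-1): push. Stack: [s1^-1 s3^-1]
Gen 3 (s1^-1): push. Stack: [s1^-1 s3^-1 s1^-1]
Gen 4 (s1): cancels prior s1^-1. Stack: [s1^-1 s3^-1]
Gen 5 (s3^-1): push. Stack: [s1^-1 s3^-1 s3^-1]
Gen 6 (s3): cancels prior s3^-1. Stack: [s1^-1 s3^-1]
Gen 7 (s2): push. Stack: [s1^-1 s3^-1 s2]
Gen 8 (s3^-1): push. Stack: [s1^-1 s3^-1 s2 s3^-1]
Reduced word: s1^-1 s3^-1 s2 s3^-1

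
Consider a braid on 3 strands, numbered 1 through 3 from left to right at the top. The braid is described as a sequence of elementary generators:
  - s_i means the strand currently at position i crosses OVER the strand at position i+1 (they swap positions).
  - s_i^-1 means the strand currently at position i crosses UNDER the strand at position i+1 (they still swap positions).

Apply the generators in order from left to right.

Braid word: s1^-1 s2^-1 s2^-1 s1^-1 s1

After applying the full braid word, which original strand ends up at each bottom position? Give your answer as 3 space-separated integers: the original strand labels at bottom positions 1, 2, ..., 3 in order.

Gen 1 (s1^-1): strand 1 crosses under strand 2. Perm now: [2 1 3]
Gen 2 (s2^-1): strand 1 crosses under strand 3. Perm now: [2 3 1]
Gen 3 (s2^-1): strand 3 crosses under strand 1. Perm now: [2 1 3]
Gen 4 (s1^-1): strand 2 crosses under strand 1. Perm now: [1 2 3]
Gen 5 (s1): strand 1 crosses over strand 2. Perm now: [2 1 3]

Answer: 2 1 3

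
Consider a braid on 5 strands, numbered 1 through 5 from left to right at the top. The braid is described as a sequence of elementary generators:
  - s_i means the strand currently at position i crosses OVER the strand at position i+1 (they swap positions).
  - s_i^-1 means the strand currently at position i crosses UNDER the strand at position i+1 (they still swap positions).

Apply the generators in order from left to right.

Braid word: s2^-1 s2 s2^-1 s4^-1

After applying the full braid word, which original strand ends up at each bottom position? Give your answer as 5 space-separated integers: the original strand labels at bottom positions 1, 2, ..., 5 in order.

Gen 1 (s2^-1): strand 2 crosses under strand 3. Perm now: [1 3 2 4 5]
Gen 2 (s2): strand 3 crosses over strand 2. Perm now: [1 2 3 4 5]
Gen 3 (s2^-1): strand 2 crosses under strand 3. Perm now: [1 3 2 4 5]
Gen 4 (s4^-1): strand 4 crosses under strand 5. Perm now: [1 3 2 5 4]

Answer: 1 3 2 5 4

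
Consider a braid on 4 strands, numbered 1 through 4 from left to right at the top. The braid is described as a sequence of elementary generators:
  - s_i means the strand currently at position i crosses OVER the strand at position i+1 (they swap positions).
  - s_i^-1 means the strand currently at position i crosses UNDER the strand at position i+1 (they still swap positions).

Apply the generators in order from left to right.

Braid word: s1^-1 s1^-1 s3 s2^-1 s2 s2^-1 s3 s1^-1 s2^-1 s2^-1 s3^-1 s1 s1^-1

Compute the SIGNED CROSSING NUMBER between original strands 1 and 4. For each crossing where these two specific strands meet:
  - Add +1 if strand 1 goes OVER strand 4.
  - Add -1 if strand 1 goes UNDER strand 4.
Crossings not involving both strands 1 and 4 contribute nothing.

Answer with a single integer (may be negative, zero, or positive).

Gen 1: crossing 1x2. Both 1&4? no. Sum: 0
Gen 2: crossing 2x1. Both 1&4? no. Sum: 0
Gen 3: crossing 3x4. Both 1&4? no. Sum: 0
Gen 4: crossing 2x4. Both 1&4? no. Sum: 0
Gen 5: crossing 4x2. Both 1&4? no. Sum: 0
Gen 6: crossing 2x4. Both 1&4? no. Sum: 0
Gen 7: crossing 2x3. Both 1&4? no. Sum: 0
Gen 8: 1 under 4. Both 1&4? yes. Contrib: -1. Sum: -1
Gen 9: crossing 1x3. Both 1&4? no. Sum: -1
Gen 10: crossing 3x1. Both 1&4? no. Sum: -1
Gen 11: crossing 3x2. Both 1&4? no. Sum: -1
Gen 12: 4 over 1. Both 1&4? yes. Contrib: -1. Sum: -2
Gen 13: 1 under 4. Both 1&4? yes. Contrib: -1. Sum: -3

Answer: -3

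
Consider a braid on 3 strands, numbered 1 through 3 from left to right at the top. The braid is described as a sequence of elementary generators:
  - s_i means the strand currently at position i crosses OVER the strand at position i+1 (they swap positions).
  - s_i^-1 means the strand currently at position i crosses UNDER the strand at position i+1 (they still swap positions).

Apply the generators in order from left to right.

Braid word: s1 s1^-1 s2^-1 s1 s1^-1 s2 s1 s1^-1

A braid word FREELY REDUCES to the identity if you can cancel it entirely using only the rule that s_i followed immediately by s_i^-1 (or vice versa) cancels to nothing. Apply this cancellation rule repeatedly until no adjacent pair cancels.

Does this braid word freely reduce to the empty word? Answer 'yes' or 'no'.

Gen 1 (s1): push. Stack: [s1]
Gen 2 (s1^-1): cancels prior s1. Stack: []
Gen 3 (s2^-1): push. Stack: [s2^-1]
Gen 4 (s1): push. Stack: [s2^-1 s1]
Gen 5 (s1^-1): cancels prior s1. Stack: [s2^-1]
Gen 6 (s2): cancels prior s2^-1. Stack: []
Gen 7 (s1): push. Stack: [s1]
Gen 8 (s1^-1): cancels prior s1. Stack: []
Reduced word: (empty)

Answer: yes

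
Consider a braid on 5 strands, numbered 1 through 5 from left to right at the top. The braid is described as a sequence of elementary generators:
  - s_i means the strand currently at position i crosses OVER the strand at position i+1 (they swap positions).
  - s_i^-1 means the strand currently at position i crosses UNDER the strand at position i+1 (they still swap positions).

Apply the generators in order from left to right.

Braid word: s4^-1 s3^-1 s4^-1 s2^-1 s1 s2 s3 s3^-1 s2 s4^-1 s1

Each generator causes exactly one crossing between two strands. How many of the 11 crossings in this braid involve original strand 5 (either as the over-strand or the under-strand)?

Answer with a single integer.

Answer: 5

Derivation:
Gen 1: crossing 4x5. Involves strand 5? yes. Count so far: 1
Gen 2: crossing 3x5. Involves strand 5? yes. Count so far: 2
Gen 3: crossing 3x4. Involves strand 5? no. Count so far: 2
Gen 4: crossing 2x5. Involves strand 5? yes. Count so far: 3
Gen 5: crossing 1x5. Involves strand 5? yes. Count so far: 4
Gen 6: crossing 1x2. Involves strand 5? no. Count so far: 4
Gen 7: crossing 1x4. Involves strand 5? no. Count so far: 4
Gen 8: crossing 4x1. Involves strand 5? no. Count so far: 4
Gen 9: crossing 2x1. Involves strand 5? no. Count so far: 4
Gen 10: crossing 4x3. Involves strand 5? no. Count so far: 4
Gen 11: crossing 5x1. Involves strand 5? yes. Count so far: 5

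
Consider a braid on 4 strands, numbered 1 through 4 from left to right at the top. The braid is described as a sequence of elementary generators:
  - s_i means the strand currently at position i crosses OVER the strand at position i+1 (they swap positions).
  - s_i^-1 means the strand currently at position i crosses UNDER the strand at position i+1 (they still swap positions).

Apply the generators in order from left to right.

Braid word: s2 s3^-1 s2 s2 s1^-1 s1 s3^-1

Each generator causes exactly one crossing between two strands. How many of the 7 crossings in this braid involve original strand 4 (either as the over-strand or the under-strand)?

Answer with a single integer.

Answer: 4

Derivation:
Gen 1: crossing 2x3. Involves strand 4? no. Count so far: 0
Gen 2: crossing 2x4. Involves strand 4? yes. Count so far: 1
Gen 3: crossing 3x4. Involves strand 4? yes. Count so far: 2
Gen 4: crossing 4x3. Involves strand 4? yes. Count so far: 3
Gen 5: crossing 1x3. Involves strand 4? no. Count so far: 3
Gen 6: crossing 3x1. Involves strand 4? no. Count so far: 3
Gen 7: crossing 4x2. Involves strand 4? yes. Count so far: 4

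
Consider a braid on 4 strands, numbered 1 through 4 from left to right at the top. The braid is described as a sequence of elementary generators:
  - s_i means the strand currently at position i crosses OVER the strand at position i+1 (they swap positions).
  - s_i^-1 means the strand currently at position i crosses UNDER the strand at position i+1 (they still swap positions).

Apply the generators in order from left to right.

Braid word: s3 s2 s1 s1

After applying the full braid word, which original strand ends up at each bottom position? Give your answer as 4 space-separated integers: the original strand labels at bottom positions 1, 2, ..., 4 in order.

Gen 1 (s3): strand 3 crosses over strand 4. Perm now: [1 2 4 3]
Gen 2 (s2): strand 2 crosses over strand 4. Perm now: [1 4 2 3]
Gen 3 (s1): strand 1 crosses over strand 4. Perm now: [4 1 2 3]
Gen 4 (s1): strand 4 crosses over strand 1. Perm now: [1 4 2 3]

Answer: 1 4 2 3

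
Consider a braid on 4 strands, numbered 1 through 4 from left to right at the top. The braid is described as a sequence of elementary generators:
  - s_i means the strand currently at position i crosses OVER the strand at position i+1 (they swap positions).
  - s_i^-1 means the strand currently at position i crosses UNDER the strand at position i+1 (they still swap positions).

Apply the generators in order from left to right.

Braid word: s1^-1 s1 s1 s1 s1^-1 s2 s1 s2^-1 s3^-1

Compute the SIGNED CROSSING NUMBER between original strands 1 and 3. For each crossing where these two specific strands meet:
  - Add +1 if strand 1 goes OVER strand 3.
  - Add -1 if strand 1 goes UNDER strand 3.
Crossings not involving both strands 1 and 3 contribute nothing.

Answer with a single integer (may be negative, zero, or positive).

Gen 1: crossing 1x2. Both 1&3? no. Sum: 0
Gen 2: crossing 2x1. Both 1&3? no. Sum: 0
Gen 3: crossing 1x2. Both 1&3? no. Sum: 0
Gen 4: crossing 2x1. Both 1&3? no. Sum: 0
Gen 5: crossing 1x2. Both 1&3? no. Sum: 0
Gen 6: 1 over 3. Both 1&3? yes. Contrib: +1. Sum: 1
Gen 7: crossing 2x3. Both 1&3? no. Sum: 1
Gen 8: crossing 2x1. Both 1&3? no. Sum: 1
Gen 9: crossing 2x4. Both 1&3? no. Sum: 1

Answer: 1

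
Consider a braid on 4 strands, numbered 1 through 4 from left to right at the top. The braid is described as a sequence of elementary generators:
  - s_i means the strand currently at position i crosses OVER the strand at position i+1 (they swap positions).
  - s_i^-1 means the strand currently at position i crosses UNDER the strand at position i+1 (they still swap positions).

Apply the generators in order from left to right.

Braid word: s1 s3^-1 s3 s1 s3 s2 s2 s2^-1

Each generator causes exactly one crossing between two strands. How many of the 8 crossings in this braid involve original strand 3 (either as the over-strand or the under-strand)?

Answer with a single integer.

Gen 1: crossing 1x2. Involves strand 3? no. Count so far: 0
Gen 2: crossing 3x4. Involves strand 3? yes. Count so far: 1
Gen 3: crossing 4x3. Involves strand 3? yes. Count so far: 2
Gen 4: crossing 2x1. Involves strand 3? no. Count so far: 2
Gen 5: crossing 3x4. Involves strand 3? yes. Count so far: 3
Gen 6: crossing 2x4. Involves strand 3? no. Count so far: 3
Gen 7: crossing 4x2. Involves strand 3? no. Count so far: 3
Gen 8: crossing 2x4. Involves strand 3? no. Count so far: 3

Answer: 3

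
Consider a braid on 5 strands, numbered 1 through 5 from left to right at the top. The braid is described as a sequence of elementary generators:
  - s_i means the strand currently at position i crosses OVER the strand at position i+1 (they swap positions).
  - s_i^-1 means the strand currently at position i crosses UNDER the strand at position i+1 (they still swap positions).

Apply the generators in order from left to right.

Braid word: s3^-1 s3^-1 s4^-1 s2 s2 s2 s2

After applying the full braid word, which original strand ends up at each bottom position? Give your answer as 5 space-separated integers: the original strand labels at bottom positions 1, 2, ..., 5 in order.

Gen 1 (s3^-1): strand 3 crosses under strand 4. Perm now: [1 2 4 3 5]
Gen 2 (s3^-1): strand 4 crosses under strand 3. Perm now: [1 2 3 4 5]
Gen 3 (s4^-1): strand 4 crosses under strand 5. Perm now: [1 2 3 5 4]
Gen 4 (s2): strand 2 crosses over strand 3. Perm now: [1 3 2 5 4]
Gen 5 (s2): strand 3 crosses over strand 2. Perm now: [1 2 3 5 4]
Gen 6 (s2): strand 2 crosses over strand 3. Perm now: [1 3 2 5 4]
Gen 7 (s2): strand 3 crosses over strand 2. Perm now: [1 2 3 5 4]

Answer: 1 2 3 5 4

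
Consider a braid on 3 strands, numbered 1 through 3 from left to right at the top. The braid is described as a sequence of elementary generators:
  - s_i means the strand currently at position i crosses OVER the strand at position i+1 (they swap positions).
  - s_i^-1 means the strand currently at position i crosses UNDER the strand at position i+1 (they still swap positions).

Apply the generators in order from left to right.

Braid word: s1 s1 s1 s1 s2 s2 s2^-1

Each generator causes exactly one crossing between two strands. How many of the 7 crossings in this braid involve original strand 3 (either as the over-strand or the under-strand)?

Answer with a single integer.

Answer: 3

Derivation:
Gen 1: crossing 1x2. Involves strand 3? no. Count so far: 0
Gen 2: crossing 2x1. Involves strand 3? no. Count so far: 0
Gen 3: crossing 1x2. Involves strand 3? no. Count so far: 0
Gen 4: crossing 2x1. Involves strand 3? no. Count so far: 0
Gen 5: crossing 2x3. Involves strand 3? yes. Count so far: 1
Gen 6: crossing 3x2. Involves strand 3? yes. Count so far: 2
Gen 7: crossing 2x3. Involves strand 3? yes. Count so far: 3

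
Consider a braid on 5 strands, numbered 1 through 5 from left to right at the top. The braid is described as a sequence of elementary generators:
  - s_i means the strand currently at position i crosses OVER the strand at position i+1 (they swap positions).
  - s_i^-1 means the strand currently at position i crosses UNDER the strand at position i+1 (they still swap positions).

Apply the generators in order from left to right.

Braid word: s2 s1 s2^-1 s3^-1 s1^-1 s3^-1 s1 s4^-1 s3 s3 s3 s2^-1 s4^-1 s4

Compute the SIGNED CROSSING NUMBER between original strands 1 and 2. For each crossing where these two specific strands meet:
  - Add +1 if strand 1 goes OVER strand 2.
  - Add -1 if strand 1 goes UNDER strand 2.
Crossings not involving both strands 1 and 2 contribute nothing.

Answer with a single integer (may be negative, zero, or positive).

Gen 1: crossing 2x3. Both 1&2? no. Sum: 0
Gen 2: crossing 1x3. Both 1&2? no. Sum: 0
Gen 3: 1 under 2. Both 1&2? yes. Contrib: -1. Sum: -1
Gen 4: crossing 1x4. Both 1&2? no. Sum: -1
Gen 5: crossing 3x2. Both 1&2? no. Sum: -1
Gen 6: crossing 4x1. Both 1&2? no. Sum: -1
Gen 7: crossing 2x3. Both 1&2? no. Sum: -1
Gen 8: crossing 4x5. Both 1&2? no. Sum: -1
Gen 9: crossing 1x5. Both 1&2? no. Sum: -1
Gen 10: crossing 5x1. Both 1&2? no. Sum: -1
Gen 11: crossing 1x5. Both 1&2? no. Sum: -1
Gen 12: crossing 2x5. Both 1&2? no. Sum: -1
Gen 13: crossing 1x4. Both 1&2? no. Sum: -1
Gen 14: crossing 4x1. Both 1&2? no. Sum: -1

Answer: -1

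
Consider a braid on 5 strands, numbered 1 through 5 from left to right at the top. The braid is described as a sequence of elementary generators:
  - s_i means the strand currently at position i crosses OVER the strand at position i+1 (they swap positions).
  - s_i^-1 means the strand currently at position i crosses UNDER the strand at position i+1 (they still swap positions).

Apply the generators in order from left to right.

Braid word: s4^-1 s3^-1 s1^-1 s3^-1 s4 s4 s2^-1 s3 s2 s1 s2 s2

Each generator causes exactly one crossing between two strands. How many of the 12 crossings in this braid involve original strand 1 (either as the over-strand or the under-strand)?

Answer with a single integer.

Answer: 3

Derivation:
Gen 1: crossing 4x5. Involves strand 1? no. Count so far: 0
Gen 2: crossing 3x5. Involves strand 1? no. Count so far: 0
Gen 3: crossing 1x2. Involves strand 1? yes. Count so far: 1
Gen 4: crossing 5x3. Involves strand 1? no. Count so far: 1
Gen 5: crossing 5x4. Involves strand 1? no. Count so far: 1
Gen 6: crossing 4x5. Involves strand 1? no. Count so far: 1
Gen 7: crossing 1x3. Involves strand 1? yes. Count so far: 2
Gen 8: crossing 1x5. Involves strand 1? yes. Count so far: 3
Gen 9: crossing 3x5. Involves strand 1? no. Count so far: 3
Gen 10: crossing 2x5. Involves strand 1? no. Count so far: 3
Gen 11: crossing 2x3. Involves strand 1? no. Count so far: 3
Gen 12: crossing 3x2. Involves strand 1? no. Count so far: 3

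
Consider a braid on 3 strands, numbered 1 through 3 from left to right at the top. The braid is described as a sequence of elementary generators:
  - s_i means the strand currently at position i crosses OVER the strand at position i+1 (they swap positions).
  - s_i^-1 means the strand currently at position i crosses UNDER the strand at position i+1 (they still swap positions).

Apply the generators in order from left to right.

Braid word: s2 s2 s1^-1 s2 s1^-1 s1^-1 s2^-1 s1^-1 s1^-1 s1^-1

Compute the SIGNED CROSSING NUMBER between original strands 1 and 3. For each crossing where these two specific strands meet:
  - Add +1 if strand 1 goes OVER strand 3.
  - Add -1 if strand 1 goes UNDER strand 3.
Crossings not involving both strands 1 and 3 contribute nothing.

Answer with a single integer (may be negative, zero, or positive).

Gen 1: crossing 2x3. Both 1&3? no. Sum: 0
Gen 2: crossing 3x2. Both 1&3? no. Sum: 0
Gen 3: crossing 1x2. Both 1&3? no. Sum: 0
Gen 4: 1 over 3. Both 1&3? yes. Contrib: +1. Sum: 1
Gen 5: crossing 2x3. Both 1&3? no. Sum: 1
Gen 6: crossing 3x2. Both 1&3? no. Sum: 1
Gen 7: 3 under 1. Both 1&3? yes. Contrib: +1. Sum: 2
Gen 8: crossing 2x1. Both 1&3? no. Sum: 2
Gen 9: crossing 1x2. Both 1&3? no. Sum: 2
Gen 10: crossing 2x1. Both 1&3? no. Sum: 2

Answer: 2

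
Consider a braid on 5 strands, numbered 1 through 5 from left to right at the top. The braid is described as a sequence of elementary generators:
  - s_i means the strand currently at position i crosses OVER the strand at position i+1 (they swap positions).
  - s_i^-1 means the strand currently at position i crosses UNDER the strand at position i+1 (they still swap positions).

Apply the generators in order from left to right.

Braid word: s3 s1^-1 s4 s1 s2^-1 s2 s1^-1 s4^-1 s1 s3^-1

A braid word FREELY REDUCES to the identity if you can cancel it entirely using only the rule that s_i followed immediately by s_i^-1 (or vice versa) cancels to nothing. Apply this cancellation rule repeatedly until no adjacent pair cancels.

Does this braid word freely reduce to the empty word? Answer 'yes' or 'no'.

Answer: yes

Derivation:
Gen 1 (s3): push. Stack: [s3]
Gen 2 (s1^-1): push. Stack: [s3 s1^-1]
Gen 3 (s4): push. Stack: [s3 s1^-1 s4]
Gen 4 (s1): push. Stack: [s3 s1^-1 s4 s1]
Gen 5 (s2^-1): push. Stack: [s3 s1^-1 s4 s1 s2^-1]
Gen 6 (s2): cancels prior s2^-1. Stack: [s3 s1^-1 s4 s1]
Gen 7 (s1^-1): cancels prior s1. Stack: [s3 s1^-1 s4]
Gen 8 (s4^-1): cancels prior s4. Stack: [s3 s1^-1]
Gen 9 (s1): cancels prior s1^-1. Stack: [s3]
Gen 10 (s3^-1): cancels prior s3. Stack: []
Reduced word: (empty)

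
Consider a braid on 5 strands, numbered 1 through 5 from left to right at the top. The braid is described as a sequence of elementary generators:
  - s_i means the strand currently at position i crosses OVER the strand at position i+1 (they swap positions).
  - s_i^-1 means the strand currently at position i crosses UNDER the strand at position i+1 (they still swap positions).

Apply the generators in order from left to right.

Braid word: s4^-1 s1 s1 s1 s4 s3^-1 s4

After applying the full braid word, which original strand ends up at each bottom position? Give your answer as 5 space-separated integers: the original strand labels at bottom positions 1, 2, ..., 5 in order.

Gen 1 (s4^-1): strand 4 crosses under strand 5. Perm now: [1 2 3 5 4]
Gen 2 (s1): strand 1 crosses over strand 2. Perm now: [2 1 3 5 4]
Gen 3 (s1): strand 2 crosses over strand 1. Perm now: [1 2 3 5 4]
Gen 4 (s1): strand 1 crosses over strand 2. Perm now: [2 1 3 5 4]
Gen 5 (s4): strand 5 crosses over strand 4. Perm now: [2 1 3 4 5]
Gen 6 (s3^-1): strand 3 crosses under strand 4. Perm now: [2 1 4 3 5]
Gen 7 (s4): strand 3 crosses over strand 5. Perm now: [2 1 4 5 3]

Answer: 2 1 4 5 3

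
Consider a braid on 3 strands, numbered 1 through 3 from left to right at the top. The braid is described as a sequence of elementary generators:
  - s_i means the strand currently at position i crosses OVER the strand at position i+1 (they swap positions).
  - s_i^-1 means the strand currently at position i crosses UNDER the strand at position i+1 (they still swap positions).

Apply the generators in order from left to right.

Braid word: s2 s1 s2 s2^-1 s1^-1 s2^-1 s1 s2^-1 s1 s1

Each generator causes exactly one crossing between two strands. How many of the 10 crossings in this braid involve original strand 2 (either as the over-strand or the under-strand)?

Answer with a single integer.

Gen 1: crossing 2x3. Involves strand 2? yes. Count so far: 1
Gen 2: crossing 1x3. Involves strand 2? no. Count so far: 1
Gen 3: crossing 1x2. Involves strand 2? yes. Count so far: 2
Gen 4: crossing 2x1. Involves strand 2? yes. Count so far: 3
Gen 5: crossing 3x1. Involves strand 2? no. Count so far: 3
Gen 6: crossing 3x2. Involves strand 2? yes. Count so far: 4
Gen 7: crossing 1x2. Involves strand 2? yes. Count so far: 5
Gen 8: crossing 1x3. Involves strand 2? no. Count so far: 5
Gen 9: crossing 2x3. Involves strand 2? yes. Count so far: 6
Gen 10: crossing 3x2. Involves strand 2? yes. Count so far: 7

Answer: 7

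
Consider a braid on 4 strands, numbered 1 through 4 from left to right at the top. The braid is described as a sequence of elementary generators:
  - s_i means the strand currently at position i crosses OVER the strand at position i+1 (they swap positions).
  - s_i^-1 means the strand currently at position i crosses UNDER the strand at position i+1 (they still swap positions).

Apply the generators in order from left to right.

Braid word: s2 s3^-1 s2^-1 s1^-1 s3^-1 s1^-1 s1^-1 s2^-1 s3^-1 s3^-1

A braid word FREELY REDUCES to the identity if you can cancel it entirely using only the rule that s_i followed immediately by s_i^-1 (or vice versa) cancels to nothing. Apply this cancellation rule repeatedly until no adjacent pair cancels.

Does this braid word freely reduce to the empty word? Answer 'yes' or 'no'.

Answer: no

Derivation:
Gen 1 (s2): push. Stack: [s2]
Gen 2 (s3^-1): push. Stack: [s2 s3^-1]
Gen 3 (s2^-1): push. Stack: [s2 s3^-1 s2^-1]
Gen 4 (s1^-1): push. Stack: [s2 s3^-1 s2^-1 s1^-1]
Gen 5 (s3^-1): push. Stack: [s2 s3^-1 s2^-1 s1^-1 s3^-1]
Gen 6 (s1^-1): push. Stack: [s2 s3^-1 s2^-1 s1^-1 s3^-1 s1^-1]
Gen 7 (s1^-1): push. Stack: [s2 s3^-1 s2^-1 s1^-1 s3^-1 s1^-1 s1^-1]
Gen 8 (s2^-1): push. Stack: [s2 s3^-1 s2^-1 s1^-1 s3^-1 s1^-1 s1^-1 s2^-1]
Gen 9 (s3^-1): push. Stack: [s2 s3^-1 s2^-1 s1^-1 s3^-1 s1^-1 s1^-1 s2^-1 s3^-1]
Gen 10 (s3^-1): push. Stack: [s2 s3^-1 s2^-1 s1^-1 s3^-1 s1^-1 s1^-1 s2^-1 s3^-1 s3^-1]
Reduced word: s2 s3^-1 s2^-1 s1^-1 s3^-1 s1^-1 s1^-1 s2^-1 s3^-1 s3^-1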